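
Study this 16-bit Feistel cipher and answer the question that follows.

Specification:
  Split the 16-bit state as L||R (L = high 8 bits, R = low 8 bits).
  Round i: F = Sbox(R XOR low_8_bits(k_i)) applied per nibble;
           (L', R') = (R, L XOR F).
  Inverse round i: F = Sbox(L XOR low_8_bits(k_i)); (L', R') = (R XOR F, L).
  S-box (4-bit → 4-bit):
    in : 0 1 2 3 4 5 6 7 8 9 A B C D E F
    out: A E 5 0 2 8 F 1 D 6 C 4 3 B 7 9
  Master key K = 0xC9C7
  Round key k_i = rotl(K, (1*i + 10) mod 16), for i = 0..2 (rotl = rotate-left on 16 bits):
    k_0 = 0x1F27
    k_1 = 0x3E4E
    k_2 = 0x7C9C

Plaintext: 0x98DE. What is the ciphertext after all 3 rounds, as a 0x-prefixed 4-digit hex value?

s_0 = plaintext = 0x98DE
s_1 = Round(s_0, k_0) = 0xDE0E
s_2 = Round(s_1, k_1) = 0x0EF4
s_3 = Round(s_2, k_2) = 0xF4F3

0xF4F3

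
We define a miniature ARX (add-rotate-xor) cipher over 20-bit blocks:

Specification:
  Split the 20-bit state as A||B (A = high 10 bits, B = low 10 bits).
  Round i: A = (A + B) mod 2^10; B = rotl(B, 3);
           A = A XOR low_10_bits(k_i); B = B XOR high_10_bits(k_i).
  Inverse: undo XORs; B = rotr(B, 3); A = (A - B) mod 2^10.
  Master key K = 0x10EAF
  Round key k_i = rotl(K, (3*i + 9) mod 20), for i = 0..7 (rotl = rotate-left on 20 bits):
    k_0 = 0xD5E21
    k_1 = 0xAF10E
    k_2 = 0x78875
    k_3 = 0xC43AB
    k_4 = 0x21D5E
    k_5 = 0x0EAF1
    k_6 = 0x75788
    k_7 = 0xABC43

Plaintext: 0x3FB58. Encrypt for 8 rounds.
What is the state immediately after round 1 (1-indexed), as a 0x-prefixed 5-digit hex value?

0x9DD91

s_0 = plaintext = 0x3FB58
s_1 = Round(s_0, k_0) = 0x9DD91
s_2 = Round(s_1, k_1) = 0x41A37
s_3 = Round(s_2, k_2) = 0xD205E
s_4 = Round(s_3, k_3) = 0x035E0
s_5 = Round(s_4, k_4) = 0x2CF84
s_6 = Round(s_5, k_5) = 0xB181D
s_7 = Round(s_6, k_6) = 0x5AD3D
s_8 = Round(s_7, k_7) = 0xBAF45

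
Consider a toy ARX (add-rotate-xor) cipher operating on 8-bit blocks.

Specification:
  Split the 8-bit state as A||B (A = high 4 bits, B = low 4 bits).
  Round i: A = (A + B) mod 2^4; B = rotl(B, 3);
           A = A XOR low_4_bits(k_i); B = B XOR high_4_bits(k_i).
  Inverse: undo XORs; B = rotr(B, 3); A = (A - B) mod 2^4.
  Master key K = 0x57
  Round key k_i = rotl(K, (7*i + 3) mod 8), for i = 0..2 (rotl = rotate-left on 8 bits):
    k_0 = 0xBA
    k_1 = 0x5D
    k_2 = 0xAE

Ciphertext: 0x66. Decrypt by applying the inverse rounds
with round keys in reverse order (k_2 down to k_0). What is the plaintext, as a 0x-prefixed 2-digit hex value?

0xF4

s_0 = ciphertext = 0x66
s_1 = InvRound(s_0, k_2) = 0xF9
s_2 = InvRound(s_1, k_1) = 0x99
s_3 = InvRound(s_2, k_0) = 0xF4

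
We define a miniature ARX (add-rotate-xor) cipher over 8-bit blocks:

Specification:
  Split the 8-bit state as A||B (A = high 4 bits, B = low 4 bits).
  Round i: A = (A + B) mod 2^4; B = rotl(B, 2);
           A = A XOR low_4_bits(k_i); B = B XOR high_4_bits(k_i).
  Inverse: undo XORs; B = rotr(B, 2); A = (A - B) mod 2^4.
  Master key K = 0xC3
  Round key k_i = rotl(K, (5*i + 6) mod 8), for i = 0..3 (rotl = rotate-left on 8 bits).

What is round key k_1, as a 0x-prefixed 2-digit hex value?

0x1E

K = 0xC3
k_0 = rotl(K, (5*0+6) mod 8) = rotl(K, 6) = 0xF0
k_1 = rotl(K, (5*1+6) mod 8) = rotl(K, 3) = 0x1E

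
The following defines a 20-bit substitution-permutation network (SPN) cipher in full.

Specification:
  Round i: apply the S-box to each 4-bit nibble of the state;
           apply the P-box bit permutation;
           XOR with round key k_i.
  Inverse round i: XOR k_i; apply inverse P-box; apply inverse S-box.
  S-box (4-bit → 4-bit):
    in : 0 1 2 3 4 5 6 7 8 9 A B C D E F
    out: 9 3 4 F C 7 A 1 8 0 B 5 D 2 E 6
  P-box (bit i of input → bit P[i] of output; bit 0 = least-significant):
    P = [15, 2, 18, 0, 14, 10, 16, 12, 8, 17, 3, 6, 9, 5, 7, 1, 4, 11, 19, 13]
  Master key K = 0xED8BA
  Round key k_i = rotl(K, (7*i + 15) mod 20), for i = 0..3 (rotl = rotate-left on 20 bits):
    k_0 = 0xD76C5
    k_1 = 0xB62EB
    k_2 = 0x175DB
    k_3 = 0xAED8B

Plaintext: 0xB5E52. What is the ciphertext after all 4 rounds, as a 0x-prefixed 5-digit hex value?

s_0 = plaintext = 0xB5E52
s_1 = Round(s_0, k_0) = 0x2303D
s_2 = Round(s_1, k_1) = 0x2350D
s_3 = Round(s_2, k_2) = 0xB2675
s_4 = Round(s_3, k_3) = 0x42D5F

0x42D5F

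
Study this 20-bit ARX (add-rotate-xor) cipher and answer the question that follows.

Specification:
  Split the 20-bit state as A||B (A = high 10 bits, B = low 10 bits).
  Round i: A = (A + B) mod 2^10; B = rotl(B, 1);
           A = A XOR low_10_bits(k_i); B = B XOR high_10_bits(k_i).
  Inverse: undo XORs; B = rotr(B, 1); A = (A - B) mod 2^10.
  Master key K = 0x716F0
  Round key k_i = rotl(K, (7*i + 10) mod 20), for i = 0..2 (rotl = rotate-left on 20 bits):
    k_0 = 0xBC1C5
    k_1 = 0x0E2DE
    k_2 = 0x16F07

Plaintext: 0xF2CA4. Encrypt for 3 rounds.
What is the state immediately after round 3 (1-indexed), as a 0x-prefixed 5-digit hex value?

s_0 = plaintext = 0xF2CA4
s_1 = Round(s_0, k_0) = 0x6ABB8
s_2 = Round(s_1, k_1) = 0xEF349
s_3 = Round(s_2, k_2) = 0x00AC8

0x00AC8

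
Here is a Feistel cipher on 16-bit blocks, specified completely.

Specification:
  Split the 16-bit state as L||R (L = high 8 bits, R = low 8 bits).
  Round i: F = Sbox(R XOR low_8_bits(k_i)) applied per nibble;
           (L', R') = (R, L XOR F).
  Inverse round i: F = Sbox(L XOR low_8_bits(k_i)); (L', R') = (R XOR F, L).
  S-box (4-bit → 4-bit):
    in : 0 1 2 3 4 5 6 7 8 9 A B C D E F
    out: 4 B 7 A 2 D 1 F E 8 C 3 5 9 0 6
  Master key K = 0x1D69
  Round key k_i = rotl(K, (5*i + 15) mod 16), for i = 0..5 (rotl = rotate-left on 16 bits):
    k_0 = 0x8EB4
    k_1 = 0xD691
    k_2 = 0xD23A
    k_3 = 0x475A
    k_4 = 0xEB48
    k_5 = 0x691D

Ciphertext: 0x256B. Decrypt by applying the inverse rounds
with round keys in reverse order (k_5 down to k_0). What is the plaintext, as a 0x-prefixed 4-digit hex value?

0x948D

s_0 = ciphertext = 0x256B
s_1 = InvRound(s_0, k_5) = 0xC525
s_2 = InvRound(s_1, k_4) = 0xCCC5
s_3 = InvRound(s_2, k_3) = 0x44CC
s_4 = InvRound(s_3, k_2) = 0x3C44
s_5 = InvRound(s_4, k_1) = 0x8D3C
s_6 = InvRound(s_5, k_0) = 0x948D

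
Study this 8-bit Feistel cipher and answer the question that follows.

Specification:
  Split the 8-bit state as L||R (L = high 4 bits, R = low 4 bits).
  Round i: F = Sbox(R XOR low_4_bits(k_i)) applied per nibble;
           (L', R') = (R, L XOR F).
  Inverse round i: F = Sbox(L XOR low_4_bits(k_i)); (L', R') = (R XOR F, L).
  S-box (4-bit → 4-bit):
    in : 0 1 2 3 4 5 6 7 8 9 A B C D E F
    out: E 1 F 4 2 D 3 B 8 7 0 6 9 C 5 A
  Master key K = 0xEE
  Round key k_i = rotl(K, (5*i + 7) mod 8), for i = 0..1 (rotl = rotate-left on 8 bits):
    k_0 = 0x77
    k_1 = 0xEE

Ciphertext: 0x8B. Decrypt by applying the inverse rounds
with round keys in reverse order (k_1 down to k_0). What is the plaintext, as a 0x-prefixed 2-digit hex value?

0x28

s_0 = ciphertext = 0x8B
s_1 = InvRound(s_0, k_1) = 0x88
s_2 = InvRound(s_1, k_0) = 0x28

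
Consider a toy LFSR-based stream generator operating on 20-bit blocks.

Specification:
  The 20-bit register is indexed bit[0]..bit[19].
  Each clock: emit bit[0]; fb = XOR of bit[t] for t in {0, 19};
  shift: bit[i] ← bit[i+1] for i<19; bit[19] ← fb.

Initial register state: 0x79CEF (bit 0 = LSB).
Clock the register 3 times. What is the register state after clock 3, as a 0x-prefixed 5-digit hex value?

reg_0 = 0x79CEF
clock 1: out=1, reg = 0xBCE77
clock 2: out=1, reg = 0x5E73B
clock 3: out=1, reg = 0xAF39D

0xAF39D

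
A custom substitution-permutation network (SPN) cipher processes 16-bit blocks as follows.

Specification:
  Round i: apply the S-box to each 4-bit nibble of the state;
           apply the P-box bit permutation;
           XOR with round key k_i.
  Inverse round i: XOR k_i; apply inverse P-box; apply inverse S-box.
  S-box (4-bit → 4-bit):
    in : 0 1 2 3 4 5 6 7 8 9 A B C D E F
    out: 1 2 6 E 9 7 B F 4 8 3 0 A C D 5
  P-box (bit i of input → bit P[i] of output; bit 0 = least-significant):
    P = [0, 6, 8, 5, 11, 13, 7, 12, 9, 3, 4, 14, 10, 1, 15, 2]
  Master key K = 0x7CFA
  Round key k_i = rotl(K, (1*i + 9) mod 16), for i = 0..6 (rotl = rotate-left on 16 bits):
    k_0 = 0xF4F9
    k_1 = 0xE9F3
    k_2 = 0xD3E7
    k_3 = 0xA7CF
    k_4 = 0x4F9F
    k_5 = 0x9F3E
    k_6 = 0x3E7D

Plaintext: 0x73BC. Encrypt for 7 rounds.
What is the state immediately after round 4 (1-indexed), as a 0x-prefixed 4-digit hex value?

s_0 = plaintext = 0x73BC
s_1 = Round(s_0, k_0) = 0x3087
s_2 = Round(s_1, k_1) = 0x6A14
s_3 = Round(s_2, k_2) = 0xF5C8
s_4 = Round(s_3, k_3) = 0x10D7
s_5 = Round(s_4, k_4) = 0x5C7C
s_6 = Round(s_5, k_5) = 0x63D4
s_7 = Round(s_6, k_6) = 0x6AC2

0x10D7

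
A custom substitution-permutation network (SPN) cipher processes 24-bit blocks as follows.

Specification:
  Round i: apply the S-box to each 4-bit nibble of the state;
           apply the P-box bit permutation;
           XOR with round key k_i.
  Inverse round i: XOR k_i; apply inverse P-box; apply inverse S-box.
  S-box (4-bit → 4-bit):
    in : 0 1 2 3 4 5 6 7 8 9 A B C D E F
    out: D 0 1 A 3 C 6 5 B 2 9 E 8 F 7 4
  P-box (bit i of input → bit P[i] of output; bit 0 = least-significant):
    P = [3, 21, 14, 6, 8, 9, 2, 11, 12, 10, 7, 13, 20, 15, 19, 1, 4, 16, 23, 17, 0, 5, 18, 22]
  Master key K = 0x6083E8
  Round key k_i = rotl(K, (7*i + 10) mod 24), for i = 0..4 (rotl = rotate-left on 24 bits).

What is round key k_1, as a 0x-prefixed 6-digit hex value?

0xD0C107

K = 0x6083E8
k_0 = rotl(K, (7*0+10) mod 24) = rotl(K, 10) = 0x0FA182
k_1 = rotl(K, (7*1+10) mod 24) = rotl(K, 17) = 0xD0C107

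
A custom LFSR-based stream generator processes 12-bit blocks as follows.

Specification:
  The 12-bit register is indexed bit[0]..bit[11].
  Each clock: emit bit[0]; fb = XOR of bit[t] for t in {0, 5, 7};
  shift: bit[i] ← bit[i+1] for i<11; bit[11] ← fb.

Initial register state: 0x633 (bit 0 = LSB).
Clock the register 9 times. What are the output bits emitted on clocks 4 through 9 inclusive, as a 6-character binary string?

reg_0 = 0x633
clock 1: out=1, reg = 0x319
clock 2: out=1, reg = 0x98C
clock 3: out=0, reg = 0xCC6
clock 4: out=0, reg = 0xE63
clock 5: out=1, reg = 0x731
clock 6: out=1, reg = 0x398
clock 7: out=0, reg = 0x9CC
clock 8: out=0, reg = 0xCE6
clock 9: out=0, reg = 0x673

011000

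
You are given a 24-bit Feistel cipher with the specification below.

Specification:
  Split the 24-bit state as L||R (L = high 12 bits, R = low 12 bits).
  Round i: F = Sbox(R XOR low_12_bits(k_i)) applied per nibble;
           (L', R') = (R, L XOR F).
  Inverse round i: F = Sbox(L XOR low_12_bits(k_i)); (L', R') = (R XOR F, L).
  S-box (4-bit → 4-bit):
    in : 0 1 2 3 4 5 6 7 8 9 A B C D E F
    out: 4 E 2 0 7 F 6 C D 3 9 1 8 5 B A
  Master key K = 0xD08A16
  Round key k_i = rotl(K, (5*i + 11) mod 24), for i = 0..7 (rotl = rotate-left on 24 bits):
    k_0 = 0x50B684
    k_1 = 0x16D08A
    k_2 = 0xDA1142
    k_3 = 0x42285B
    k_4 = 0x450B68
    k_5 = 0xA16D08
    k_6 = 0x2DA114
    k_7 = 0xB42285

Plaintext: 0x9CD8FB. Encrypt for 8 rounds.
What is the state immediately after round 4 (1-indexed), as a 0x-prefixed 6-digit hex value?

0x36FB29

s_0 = plaintext = 0x9CD8FB
s_1 = Round(s_0, k_0) = 0x8FB207
s_2 = Round(s_1, k_1) = 0x207A2E
s_3 = Round(s_2, k_2) = 0xA2E36F
s_4 = Round(s_3, k_3) = 0x36FB29
s_5 = Round(s_4, k_4) = 0xB29711
s_6 = Round(s_5, k_5) = 0x7112CA
s_7 = Round(s_6, k_6) = 0x2CA74A
s_8 = Round(s_7, k_7) = 0x74AD40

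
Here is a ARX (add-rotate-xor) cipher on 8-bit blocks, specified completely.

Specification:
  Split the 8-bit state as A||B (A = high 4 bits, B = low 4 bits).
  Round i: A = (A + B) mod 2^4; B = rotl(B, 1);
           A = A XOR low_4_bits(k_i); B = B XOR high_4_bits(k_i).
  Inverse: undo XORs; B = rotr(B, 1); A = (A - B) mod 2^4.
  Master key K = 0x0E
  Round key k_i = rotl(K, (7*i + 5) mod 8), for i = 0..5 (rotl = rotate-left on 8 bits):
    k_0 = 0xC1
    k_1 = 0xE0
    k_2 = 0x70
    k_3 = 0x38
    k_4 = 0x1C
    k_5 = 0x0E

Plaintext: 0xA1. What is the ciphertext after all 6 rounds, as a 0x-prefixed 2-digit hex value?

0x26

s_0 = plaintext = 0xA1
s_1 = Round(s_0, k_0) = 0xAE
s_2 = Round(s_1, k_1) = 0x83
s_3 = Round(s_2, k_2) = 0xB1
s_4 = Round(s_3, k_3) = 0x41
s_5 = Round(s_4, k_4) = 0x93
s_6 = Round(s_5, k_5) = 0x26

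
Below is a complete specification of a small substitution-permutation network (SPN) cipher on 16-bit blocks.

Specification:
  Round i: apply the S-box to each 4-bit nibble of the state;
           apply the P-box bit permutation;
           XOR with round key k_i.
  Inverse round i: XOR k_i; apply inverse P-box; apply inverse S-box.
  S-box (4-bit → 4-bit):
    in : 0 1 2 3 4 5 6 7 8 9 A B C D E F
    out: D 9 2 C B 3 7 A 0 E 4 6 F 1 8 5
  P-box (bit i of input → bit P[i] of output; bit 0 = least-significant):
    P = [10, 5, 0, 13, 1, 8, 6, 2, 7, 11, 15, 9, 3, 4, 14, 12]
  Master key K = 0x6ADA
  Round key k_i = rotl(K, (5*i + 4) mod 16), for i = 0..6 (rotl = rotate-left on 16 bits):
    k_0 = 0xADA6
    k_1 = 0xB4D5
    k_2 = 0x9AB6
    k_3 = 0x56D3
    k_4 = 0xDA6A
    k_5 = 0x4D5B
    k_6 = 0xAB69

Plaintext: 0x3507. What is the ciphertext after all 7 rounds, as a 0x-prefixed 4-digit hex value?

0xC466

s_0 = plaintext = 0x3507
s_1 = Round(s_0, k_0) = 0xD540
s_2 = Round(s_1, k_1) = 0x995A
s_3 = Round(s_2, k_2) = 0x41A5
s_4 = Round(s_3, k_3) = 0x402B
s_5 = Round(s_4, k_4) = 0x49D3
s_6 = Round(s_5, k_5) = 0xF740
s_7 = Round(s_6, k_6) = 0xC466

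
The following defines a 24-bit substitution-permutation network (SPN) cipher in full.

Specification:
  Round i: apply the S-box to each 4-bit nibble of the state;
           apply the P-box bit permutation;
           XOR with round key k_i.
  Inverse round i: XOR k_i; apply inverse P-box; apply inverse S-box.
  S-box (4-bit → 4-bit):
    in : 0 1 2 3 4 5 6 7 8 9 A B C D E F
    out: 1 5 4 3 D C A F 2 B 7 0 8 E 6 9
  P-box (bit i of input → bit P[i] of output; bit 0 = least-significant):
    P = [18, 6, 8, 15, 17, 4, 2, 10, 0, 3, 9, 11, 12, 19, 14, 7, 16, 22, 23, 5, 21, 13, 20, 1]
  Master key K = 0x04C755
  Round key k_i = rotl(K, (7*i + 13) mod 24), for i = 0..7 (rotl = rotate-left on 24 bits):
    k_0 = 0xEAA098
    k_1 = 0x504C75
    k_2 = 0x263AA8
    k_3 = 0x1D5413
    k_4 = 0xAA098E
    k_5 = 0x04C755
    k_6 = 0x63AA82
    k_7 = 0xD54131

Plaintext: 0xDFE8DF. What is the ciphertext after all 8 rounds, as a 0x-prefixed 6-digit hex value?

s_0 = plaintext = 0xDFE8DF
s_1 = Round(s_0, k_0) = 0xF744A6
s_2 = Round(s_1, k_1) = 0xB39682
s_3 = Round(s_2, k_2) = 0x6F2330
s_4 = Round(s_3, k_3) = 0x1A3428
s_5 = Round(s_4, k_4) = 0x5313CB
s_6 = Round(s_5, k_5) = 0x55935E
s_7 = Round(s_6, k_6) = 0xFBBF6D
s_8 = Round(s_7, k_7) = 0xF5CC62

0xF5CC62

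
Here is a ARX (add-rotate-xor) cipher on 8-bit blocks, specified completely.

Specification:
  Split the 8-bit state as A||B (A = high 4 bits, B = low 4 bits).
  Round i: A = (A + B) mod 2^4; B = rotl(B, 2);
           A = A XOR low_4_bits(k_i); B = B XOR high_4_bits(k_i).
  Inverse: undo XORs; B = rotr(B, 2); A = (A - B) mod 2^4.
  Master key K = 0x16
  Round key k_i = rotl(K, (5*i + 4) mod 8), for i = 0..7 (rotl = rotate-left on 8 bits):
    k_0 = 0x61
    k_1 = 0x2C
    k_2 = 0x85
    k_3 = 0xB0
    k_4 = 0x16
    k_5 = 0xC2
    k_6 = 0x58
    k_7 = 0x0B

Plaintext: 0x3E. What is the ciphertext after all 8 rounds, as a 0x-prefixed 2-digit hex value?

s_0 = plaintext = 0x3E
s_1 = Round(s_0, k_0) = 0x0D
s_2 = Round(s_1, k_1) = 0x15
s_3 = Round(s_2, k_2) = 0x3D
s_4 = Round(s_3, k_3) = 0x0C
s_5 = Round(s_4, k_4) = 0xA2
s_6 = Round(s_5, k_5) = 0xE4
s_7 = Round(s_6, k_6) = 0xA4
s_8 = Round(s_7, k_7) = 0x51

0x51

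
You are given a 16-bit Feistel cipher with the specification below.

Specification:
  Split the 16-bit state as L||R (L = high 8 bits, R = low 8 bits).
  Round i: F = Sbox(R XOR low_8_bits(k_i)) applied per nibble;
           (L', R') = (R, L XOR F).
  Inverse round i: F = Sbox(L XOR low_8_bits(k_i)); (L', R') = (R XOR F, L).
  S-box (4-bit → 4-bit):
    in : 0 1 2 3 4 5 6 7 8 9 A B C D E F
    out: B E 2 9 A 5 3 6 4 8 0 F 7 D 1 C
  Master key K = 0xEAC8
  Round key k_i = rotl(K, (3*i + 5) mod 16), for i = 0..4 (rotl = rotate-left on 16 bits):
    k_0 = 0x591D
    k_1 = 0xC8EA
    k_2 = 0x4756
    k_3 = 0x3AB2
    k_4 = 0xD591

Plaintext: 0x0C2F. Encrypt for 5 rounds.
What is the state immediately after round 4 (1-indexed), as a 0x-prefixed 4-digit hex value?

s_0 = plaintext = 0x0C2F
s_1 = Round(s_0, k_0) = 0x2F9E
s_2 = Round(s_1, k_1) = 0x9E45
s_3 = Round(s_2, k_2) = 0x4577
s_4 = Round(s_3, k_3) = 0x7730
s_5 = Round(s_4, k_4) = 0x3079

0x7730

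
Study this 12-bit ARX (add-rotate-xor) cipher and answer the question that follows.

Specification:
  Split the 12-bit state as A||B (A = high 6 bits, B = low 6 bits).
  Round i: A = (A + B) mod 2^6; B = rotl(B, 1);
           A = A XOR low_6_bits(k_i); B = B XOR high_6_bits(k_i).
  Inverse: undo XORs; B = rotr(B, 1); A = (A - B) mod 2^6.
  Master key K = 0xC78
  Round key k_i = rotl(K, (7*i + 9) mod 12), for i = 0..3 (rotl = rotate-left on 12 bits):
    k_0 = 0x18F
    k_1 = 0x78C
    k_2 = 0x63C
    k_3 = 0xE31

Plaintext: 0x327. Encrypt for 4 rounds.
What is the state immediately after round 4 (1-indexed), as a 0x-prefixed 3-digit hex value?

s_0 = plaintext = 0x327
s_1 = Round(s_0, k_0) = 0xF09
s_2 = Round(s_1, k_1) = 0x24C
s_3 = Round(s_2, k_2) = 0xA40
s_4 = Round(s_3, k_3) = 0x638

0x638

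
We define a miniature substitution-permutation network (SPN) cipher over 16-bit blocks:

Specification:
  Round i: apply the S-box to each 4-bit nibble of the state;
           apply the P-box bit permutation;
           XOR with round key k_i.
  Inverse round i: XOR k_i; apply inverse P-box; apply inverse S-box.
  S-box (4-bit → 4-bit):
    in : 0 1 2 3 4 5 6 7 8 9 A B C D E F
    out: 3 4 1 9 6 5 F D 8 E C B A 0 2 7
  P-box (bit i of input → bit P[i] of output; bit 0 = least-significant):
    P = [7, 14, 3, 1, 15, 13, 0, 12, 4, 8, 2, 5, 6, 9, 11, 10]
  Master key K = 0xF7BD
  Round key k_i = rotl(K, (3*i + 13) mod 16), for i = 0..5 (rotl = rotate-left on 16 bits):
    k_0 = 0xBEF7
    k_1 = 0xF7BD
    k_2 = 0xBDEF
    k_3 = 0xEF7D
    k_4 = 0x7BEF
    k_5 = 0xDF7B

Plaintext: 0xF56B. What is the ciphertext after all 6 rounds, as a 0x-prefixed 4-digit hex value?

0x55FF

s_0 = plaintext = 0xF56B
s_1 = Round(s_0, k_0) = 0x4420
s_2 = Round(s_1, k_1) = 0x3C39
s_3 = Round(s_2, k_2) = 0x6885
s_4 = Round(s_3, k_3) = 0xF195
s_5 = Round(s_4, k_4) = 0x4122
s_6 = Round(s_5, k_5) = 0x55FF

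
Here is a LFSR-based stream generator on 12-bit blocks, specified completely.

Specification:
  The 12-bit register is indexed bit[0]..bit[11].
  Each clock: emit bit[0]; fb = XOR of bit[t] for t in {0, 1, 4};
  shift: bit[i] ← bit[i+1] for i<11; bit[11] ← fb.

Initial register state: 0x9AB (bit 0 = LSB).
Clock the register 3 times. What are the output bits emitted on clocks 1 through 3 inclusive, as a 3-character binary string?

reg_0 = 0x9AB
clock 1: out=1, reg = 0x4D5
clock 2: out=1, reg = 0x26A
clock 3: out=0, reg = 0x935

110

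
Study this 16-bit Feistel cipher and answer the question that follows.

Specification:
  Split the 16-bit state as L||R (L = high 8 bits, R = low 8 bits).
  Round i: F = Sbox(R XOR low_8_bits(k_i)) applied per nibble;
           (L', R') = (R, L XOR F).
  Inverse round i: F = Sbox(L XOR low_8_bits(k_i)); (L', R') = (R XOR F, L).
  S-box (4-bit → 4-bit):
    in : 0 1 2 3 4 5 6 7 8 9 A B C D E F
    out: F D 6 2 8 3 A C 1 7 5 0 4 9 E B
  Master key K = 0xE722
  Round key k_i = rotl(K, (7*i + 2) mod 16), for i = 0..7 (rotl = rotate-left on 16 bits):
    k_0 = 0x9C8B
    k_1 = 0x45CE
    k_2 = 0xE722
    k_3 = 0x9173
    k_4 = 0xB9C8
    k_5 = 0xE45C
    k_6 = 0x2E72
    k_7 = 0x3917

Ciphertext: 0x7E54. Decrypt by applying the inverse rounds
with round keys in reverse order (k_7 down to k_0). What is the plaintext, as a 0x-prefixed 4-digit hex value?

s_0 = ciphertext = 0x7E54
s_1 = InvRound(s_0, k_7) = 0xF37E
s_2 = InvRound(s_1, k_6) = 0x63F3
s_3 = InvRound(s_2, k_5) = 0xD863
s_4 = InvRound(s_3, k_4) = 0xBCD8
s_5 = InvRound(s_4, k_3) = 0x93BC
s_6 = InvRound(s_5, k_2) = 0xB193
s_7 = InvRound(s_6, k_1) = 0x58B1
s_8 = InvRound(s_7, k_0) = 0x2358

0x2358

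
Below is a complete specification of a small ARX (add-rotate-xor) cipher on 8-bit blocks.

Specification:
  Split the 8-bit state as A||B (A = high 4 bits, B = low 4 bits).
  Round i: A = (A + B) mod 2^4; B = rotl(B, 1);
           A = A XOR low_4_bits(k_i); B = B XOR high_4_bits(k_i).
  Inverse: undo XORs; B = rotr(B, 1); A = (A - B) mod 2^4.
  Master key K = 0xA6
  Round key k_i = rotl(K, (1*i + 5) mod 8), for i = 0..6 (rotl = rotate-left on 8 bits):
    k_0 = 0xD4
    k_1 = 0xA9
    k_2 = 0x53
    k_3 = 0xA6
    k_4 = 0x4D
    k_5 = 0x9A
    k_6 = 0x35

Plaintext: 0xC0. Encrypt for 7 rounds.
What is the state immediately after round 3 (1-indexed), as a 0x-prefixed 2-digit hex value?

s_0 = plaintext = 0xC0
s_1 = Round(s_0, k_0) = 0x8D
s_2 = Round(s_1, k_1) = 0xC1
s_3 = Round(s_2, k_2) = 0xE7
s_4 = Round(s_3, k_3) = 0x34
s_5 = Round(s_4, k_4) = 0xAC
s_6 = Round(s_5, k_5) = 0xC0
s_7 = Round(s_6, k_6) = 0x93

0xE7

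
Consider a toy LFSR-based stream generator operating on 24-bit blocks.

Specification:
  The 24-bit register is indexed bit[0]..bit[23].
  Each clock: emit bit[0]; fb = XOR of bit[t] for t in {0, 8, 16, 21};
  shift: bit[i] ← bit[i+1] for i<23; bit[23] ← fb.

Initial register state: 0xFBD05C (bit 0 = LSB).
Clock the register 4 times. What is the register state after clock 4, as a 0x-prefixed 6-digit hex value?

0x0FBD05

reg_0 = 0xFBD05C
clock 1: out=0, reg = 0x7DE82E
clock 2: out=0, reg = 0x3EF417
clock 3: out=1, reg = 0x1F7A0B
clock 4: out=1, reg = 0x0FBD05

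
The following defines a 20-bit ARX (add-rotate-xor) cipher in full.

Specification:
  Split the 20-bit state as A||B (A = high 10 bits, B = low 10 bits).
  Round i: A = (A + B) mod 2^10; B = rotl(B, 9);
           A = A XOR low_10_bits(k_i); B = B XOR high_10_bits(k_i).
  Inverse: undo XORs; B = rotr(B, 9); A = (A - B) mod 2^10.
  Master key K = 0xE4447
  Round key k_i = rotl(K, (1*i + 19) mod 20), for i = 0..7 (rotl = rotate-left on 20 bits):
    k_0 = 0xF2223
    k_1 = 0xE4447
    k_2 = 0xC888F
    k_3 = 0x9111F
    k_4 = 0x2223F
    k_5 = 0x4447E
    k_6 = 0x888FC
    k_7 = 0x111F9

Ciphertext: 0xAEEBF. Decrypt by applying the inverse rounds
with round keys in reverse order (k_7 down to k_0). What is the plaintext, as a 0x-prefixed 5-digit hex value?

s_0 = ciphertext = 0xAEEBF
s_1 = InvRound(s_0, k_7) = 0x52DF7
s_2 = InvRound(s_1, k_6) = 0x833AB
s_3 = InvRound(s_2, k_5) = 0x3F575
s_4 = InvRound(s_3, k_4) = 0xB23FA
s_5 = InvRound(s_4, k_3) = 0x16F7C
s_6 = InvRound(s_5, k_2) = 0x060BC
s_7 = InvRound(s_6, k_1) = 0x8125B
s_8 = InvRound(s_7, k_0) = 0x40726

0x40726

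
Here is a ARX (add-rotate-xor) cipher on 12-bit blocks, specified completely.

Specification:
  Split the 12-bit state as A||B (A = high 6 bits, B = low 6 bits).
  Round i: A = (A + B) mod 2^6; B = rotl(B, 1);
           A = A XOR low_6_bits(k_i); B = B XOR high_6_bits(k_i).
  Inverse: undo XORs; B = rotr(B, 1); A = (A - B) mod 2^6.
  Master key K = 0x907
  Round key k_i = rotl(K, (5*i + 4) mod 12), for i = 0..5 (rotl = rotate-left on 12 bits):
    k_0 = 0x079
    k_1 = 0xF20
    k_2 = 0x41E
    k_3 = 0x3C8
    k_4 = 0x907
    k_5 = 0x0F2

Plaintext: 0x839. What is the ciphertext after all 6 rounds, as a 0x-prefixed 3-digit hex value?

0x322

s_0 = plaintext = 0x839
s_1 = Round(s_0, k_0) = 0x832
s_2 = Round(s_1, k_1) = 0xC99
s_3 = Round(s_2, k_2) = 0x562
s_4 = Round(s_3, k_3) = 0xFCA
s_5 = Round(s_4, k_4) = 0x3B0
s_6 = Round(s_5, k_5) = 0x322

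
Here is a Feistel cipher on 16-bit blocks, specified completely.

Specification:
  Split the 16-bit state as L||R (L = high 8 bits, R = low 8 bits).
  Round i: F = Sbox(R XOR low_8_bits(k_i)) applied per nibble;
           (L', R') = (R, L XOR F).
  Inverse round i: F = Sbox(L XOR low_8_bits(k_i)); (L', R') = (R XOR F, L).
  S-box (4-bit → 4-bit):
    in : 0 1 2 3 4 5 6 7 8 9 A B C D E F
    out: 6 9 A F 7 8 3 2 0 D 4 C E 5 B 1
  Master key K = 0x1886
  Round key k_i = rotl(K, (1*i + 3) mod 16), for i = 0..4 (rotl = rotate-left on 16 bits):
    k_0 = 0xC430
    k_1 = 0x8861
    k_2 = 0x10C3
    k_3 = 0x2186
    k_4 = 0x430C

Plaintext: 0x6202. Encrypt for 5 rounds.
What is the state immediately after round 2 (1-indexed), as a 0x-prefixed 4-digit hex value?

s_0 = plaintext = 0x6202
s_1 = Round(s_0, k_0) = 0x0298
s_2 = Round(s_1, k_1) = 0x981F
s_3 = Round(s_2, k_2) = 0x1FC6
s_4 = Round(s_3, k_3) = 0xC669
s_5 = Round(s_4, k_4) = 0x69FE

0x981F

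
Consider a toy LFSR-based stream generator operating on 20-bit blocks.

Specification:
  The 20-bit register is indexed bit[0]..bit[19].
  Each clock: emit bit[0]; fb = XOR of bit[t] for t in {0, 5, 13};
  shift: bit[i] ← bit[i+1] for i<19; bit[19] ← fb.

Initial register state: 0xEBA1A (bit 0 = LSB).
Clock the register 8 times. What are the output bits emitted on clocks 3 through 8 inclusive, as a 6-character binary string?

reg_0 = 0xEBA1A
clock 1: out=0, reg = 0xF5D0D
clock 2: out=1, reg = 0xFAE86
clock 3: out=0, reg = 0xFD743
clock 4: out=1, reg = 0xFEBA1
clock 5: out=1, reg = 0xFF5D0
clock 6: out=0, reg = 0xFFAE8
clock 7: out=0, reg = 0x7FD74
clock 8: out=0, reg = 0x3FEBA

011000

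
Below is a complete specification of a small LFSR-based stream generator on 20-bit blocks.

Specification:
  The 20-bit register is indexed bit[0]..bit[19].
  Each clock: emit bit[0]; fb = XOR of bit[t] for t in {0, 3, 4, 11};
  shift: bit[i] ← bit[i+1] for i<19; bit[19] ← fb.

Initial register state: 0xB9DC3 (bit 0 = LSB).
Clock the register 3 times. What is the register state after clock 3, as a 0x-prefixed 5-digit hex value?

reg_0 = 0xB9DC3
clock 1: out=1, reg = 0x5CEE1
clock 2: out=1, reg = 0x2E770
clock 3: out=0, reg = 0x973B8

0x973B8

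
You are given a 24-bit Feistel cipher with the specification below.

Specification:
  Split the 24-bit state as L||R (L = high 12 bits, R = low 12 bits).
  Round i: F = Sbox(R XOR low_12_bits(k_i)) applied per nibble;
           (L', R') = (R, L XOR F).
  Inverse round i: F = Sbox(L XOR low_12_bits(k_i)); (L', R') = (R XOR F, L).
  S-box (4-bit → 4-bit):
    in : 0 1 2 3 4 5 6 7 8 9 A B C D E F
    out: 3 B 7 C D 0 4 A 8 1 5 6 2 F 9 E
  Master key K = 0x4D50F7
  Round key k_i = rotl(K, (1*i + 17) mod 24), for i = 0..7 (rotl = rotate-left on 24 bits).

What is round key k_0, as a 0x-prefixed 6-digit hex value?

K = 0x4D50F7
k_0 = rotl(K, (1*0+17) mod 24) = rotl(K, 17) = 0xEE9AA1

0xEE9AA1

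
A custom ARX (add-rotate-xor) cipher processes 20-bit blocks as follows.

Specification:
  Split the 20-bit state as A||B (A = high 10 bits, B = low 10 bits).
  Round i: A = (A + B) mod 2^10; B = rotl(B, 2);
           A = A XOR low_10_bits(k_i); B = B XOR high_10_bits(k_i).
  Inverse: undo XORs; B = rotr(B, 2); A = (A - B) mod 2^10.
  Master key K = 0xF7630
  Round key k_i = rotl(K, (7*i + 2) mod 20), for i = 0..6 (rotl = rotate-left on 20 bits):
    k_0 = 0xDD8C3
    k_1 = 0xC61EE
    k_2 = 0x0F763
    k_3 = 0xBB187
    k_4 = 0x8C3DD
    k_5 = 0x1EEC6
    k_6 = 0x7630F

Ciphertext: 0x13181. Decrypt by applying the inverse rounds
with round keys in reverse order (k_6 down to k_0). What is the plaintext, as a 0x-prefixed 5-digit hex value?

s_0 = ciphertext = 0x13181
s_1 = InvRound(s_0, k_6) = 0x8B516
s_2 = InvRound(s_1, k_5) = 0xE415B
s_3 = InvRound(s_2, k_4) = 0x1CFDA
s_4 = InvRound(s_3, k_3) = 0xE9E4D
s_5 = InvRound(s_4, k_2) = 0x0A09C
s_6 = InvRound(s_5, k_1) = 0x394E1
s_7 = InvRound(s_6, k_0) = 0x107E5

0x107E5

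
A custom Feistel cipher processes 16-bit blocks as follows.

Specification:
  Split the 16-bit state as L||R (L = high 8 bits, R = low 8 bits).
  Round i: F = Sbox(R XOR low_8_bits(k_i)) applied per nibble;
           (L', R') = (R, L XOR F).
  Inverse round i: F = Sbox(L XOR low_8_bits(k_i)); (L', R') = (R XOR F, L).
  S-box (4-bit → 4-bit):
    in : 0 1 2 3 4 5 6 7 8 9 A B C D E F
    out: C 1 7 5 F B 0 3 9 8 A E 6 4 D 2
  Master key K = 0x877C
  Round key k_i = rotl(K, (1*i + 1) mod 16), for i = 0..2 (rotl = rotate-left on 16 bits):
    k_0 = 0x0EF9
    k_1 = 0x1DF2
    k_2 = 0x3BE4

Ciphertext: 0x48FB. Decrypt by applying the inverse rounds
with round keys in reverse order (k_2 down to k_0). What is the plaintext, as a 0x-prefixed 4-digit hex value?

s_0 = ciphertext = 0x48FB
s_1 = InvRound(s_0, k_2) = 0x5D48
s_2 = InvRound(s_1, k_1) = 0xEA5D
s_3 = InvRound(s_2, k_0) = 0x48EA

0x48EA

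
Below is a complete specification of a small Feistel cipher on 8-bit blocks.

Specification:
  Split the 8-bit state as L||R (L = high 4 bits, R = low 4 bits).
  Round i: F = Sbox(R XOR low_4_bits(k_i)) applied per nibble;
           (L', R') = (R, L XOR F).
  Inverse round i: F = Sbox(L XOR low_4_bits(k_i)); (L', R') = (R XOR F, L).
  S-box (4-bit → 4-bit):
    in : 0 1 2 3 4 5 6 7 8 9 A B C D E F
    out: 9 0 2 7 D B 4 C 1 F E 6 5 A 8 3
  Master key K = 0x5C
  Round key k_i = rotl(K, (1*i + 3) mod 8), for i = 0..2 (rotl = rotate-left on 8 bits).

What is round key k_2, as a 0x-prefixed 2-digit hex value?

0x8B

K = 0x5C
k_0 = rotl(K, (1*0+3) mod 8) = rotl(K, 3) = 0xE2
k_1 = rotl(K, (1*1+3) mod 8) = rotl(K, 4) = 0xC5
k_2 = rotl(K, (1*2+3) mod 8) = rotl(K, 5) = 0x8B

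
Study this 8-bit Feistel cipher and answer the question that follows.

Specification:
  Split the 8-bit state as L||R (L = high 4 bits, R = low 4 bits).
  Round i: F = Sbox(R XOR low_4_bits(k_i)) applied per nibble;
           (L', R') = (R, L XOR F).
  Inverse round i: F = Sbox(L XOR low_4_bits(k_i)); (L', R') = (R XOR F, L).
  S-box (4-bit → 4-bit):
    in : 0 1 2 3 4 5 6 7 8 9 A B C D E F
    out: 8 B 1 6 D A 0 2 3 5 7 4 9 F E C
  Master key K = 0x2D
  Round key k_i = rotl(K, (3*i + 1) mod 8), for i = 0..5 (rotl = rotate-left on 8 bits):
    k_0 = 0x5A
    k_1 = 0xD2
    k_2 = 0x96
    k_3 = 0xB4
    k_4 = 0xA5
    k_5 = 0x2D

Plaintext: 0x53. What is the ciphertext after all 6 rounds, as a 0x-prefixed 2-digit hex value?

0xCC

s_0 = plaintext = 0x53
s_1 = Round(s_0, k_0) = 0x30
s_2 = Round(s_1, k_1) = 0x02
s_3 = Round(s_2, k_2) = 0x2D
s_4 = Round(s_3, k_3) = 0xD7
s_5 = Round(s_4, k_4) = 0x7C
s_6 = Round(s_5, k_5) = 0xCC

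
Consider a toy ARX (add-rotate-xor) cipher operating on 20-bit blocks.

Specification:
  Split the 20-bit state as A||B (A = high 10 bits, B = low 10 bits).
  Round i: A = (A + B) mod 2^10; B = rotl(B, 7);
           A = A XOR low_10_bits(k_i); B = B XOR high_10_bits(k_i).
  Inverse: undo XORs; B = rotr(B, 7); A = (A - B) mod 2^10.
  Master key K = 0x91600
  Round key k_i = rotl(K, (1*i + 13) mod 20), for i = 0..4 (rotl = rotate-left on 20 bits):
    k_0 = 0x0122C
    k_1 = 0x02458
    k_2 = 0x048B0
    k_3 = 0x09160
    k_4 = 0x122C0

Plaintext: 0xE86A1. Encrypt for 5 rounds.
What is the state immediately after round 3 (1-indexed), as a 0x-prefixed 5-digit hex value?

0x72590

s_0 = plaintext = 0xE86A1
s_1 = Round(s_0, k_0) = 0x1B8D0
s_2 = Round(s_1, k_1) = 0x59813
s_3 = Round(s_2, k_2) = 0x72590
s_4 = Round(s_3, k_3) = 0x8E416
s_5 = Round(s_4, k_4) = 0x23F4A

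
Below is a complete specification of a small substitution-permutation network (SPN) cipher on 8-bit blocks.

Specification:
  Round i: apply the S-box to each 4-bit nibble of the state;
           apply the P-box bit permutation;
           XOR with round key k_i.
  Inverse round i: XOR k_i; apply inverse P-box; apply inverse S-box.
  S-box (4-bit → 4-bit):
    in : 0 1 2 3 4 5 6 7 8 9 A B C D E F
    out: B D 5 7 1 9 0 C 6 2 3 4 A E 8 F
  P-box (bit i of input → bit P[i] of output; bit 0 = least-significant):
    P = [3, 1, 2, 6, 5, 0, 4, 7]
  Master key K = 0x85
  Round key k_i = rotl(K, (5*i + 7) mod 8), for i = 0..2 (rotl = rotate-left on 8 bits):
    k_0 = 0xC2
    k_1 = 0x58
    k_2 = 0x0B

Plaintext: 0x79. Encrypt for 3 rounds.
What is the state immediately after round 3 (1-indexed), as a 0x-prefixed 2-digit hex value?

s_0 = plaintext = 0x79
s_1 = Round(s_0, k_0) = 0x50
s_2 = Round(s_1, k_1) = 0xB2
s_3 = Round(s_2, k_2) = 0x17

0x17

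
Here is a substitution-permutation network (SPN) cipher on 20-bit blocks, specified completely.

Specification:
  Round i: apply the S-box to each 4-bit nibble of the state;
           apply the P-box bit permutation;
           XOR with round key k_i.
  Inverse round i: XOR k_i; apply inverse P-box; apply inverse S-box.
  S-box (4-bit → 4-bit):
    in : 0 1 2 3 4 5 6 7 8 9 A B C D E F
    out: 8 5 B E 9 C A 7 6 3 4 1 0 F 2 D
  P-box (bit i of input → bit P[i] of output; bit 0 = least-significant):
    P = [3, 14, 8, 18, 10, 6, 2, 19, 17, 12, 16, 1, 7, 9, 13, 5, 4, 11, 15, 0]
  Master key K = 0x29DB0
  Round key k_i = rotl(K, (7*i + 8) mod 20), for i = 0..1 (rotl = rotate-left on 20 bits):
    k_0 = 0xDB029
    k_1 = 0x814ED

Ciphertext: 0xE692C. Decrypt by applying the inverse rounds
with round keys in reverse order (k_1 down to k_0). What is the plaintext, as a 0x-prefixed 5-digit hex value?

0x7FF01

s_0 = ciphertext = 0xE692C
s_1 = InvRound(s_0, k_1) = 0x61993
s_2 = InvRound(s_1, k_0) = 0x7FF01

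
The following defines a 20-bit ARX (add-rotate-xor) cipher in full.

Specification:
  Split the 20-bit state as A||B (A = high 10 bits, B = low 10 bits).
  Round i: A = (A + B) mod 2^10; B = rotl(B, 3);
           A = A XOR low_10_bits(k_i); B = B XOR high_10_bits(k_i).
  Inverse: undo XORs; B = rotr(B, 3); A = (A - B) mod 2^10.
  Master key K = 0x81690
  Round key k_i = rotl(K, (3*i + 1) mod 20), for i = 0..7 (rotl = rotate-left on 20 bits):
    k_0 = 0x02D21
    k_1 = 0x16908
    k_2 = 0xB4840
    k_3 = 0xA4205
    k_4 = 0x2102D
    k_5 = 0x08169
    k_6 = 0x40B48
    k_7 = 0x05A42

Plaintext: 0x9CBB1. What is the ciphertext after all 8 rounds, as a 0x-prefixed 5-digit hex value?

0x7214E

s_0 = plaintext = 0x9CBB1
s_1 = Round(s_0, k_0) = 0xC0984
s_2 = Round(s_1, k_1) = 0x63879
s_3 = Round(s_2, k_2) = 0x91D1A
s_4 = Round(s_3, k_3) = 0x59242
s_5 = Round(s_4, k_4) = 0xE2E90
s_6 = Round(s_5, k_5) = 0xDC8A5
s_7 = Round(s_6, k_6) = 0xD7C2B
s_8 = Round(s_7, k_7) = 0x7214E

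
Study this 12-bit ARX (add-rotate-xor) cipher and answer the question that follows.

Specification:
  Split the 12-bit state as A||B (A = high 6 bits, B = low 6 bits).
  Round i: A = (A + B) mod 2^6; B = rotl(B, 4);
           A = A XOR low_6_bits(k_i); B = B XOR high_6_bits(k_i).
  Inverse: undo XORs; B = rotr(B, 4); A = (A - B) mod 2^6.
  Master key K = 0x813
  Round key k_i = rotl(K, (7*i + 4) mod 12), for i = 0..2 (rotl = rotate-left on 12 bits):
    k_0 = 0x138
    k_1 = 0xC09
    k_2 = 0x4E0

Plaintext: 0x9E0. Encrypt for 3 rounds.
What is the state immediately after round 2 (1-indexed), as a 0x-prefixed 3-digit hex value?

0x0B3

s_0 = plaintext = 0x9E0
s_1 = Round(s_0, k_0) = 0xFCC
s_2 = Round(s_1, k_1) = 0x0B3
s_3 = Round(s_2, k_2) = 0x56F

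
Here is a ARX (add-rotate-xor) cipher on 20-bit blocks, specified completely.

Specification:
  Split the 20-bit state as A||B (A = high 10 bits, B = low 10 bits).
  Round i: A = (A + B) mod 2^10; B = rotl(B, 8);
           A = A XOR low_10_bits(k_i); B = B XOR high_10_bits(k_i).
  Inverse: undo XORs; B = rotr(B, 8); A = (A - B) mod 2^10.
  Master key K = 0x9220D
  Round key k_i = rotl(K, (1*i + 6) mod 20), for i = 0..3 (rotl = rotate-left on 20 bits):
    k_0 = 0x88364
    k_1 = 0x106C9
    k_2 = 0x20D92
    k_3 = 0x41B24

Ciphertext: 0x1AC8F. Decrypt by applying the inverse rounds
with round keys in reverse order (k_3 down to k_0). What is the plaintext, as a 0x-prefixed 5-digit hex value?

s_0 = ciphertext = 0x1AC8F
s_1 = InvRound(s_0, k_3) = 0x4AA25
s_2 = InvRound(s_1, k_2) = 0x87A9A
s_3 = InvRound(s_2, k_1) = 0x5A76E
s_4 = InvRound(s_3, k_0) = 0x35139

0x35139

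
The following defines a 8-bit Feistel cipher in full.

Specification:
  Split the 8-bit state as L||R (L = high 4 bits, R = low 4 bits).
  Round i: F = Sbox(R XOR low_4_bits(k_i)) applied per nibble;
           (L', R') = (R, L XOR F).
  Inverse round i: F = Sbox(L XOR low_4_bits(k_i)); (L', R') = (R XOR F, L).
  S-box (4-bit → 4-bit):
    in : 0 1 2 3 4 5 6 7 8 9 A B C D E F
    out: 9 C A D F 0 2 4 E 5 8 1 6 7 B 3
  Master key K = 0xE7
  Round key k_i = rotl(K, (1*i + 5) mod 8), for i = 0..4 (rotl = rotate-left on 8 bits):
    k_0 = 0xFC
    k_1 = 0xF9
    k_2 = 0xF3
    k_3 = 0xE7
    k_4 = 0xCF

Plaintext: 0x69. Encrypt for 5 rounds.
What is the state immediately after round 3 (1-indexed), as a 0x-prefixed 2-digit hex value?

s_0 = plaintext = 0x69
s_1 = Round(s_0, k_0) = 0x96
s_2 = Round(s_1, k_1) = 0x6A
s_3 = Round(s_2, k_2) = 0xA3
s_4 = Round(s_3, k_3) = 0x35
s_5 = Round(s_4, k_4) = 0x5B

0xA3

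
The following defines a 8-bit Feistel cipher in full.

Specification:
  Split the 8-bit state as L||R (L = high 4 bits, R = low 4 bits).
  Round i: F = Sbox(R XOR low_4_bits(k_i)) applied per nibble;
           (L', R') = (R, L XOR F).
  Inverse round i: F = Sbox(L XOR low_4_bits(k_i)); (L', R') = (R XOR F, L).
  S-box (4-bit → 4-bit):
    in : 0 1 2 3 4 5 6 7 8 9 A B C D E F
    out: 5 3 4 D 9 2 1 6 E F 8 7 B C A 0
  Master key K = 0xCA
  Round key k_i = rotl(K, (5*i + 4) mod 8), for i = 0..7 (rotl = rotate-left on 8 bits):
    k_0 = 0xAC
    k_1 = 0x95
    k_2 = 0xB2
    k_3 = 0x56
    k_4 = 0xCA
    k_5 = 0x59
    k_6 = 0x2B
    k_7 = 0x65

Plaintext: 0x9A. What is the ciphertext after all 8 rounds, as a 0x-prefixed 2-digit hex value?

0x34

s_0 = plaintext = 0x9A
s_1 = Round(s_0, k_0) = 0xA8
s_2 = Round(s_1, k_1) = 0x86
s_3 = Round(s_2, k_2) = 0x61
s_4 = Round(s_3, k_3) = 0x10
s_5 = Round(s_4, k_4) = 0x09
s_6 = Round(s_5, k_5) = 0x95
s_7 = Round(s_6, k_6) = 0x53
s_8 = Round(s_7, k_7) = 0x34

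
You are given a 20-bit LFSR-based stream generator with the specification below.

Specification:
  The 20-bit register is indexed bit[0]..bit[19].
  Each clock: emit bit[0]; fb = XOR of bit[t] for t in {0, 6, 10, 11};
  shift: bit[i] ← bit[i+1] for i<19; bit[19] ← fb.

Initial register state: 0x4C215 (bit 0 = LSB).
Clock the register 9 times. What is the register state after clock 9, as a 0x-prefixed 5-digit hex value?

reg_0 = 0x4C215
clock 1: out=1, reg = 0xA610A
clock 2: out=0, reg = 0x53085
clock 3: out=1, reg = 0xA9842
clock 4: out=0, reg = 0x54C21
clock 5: out=1, reg = 0xAA610
clock 6: out=0, reg = 0xD5308
clock 7: out=0, reg = 0x6A984
clock 8: out=0, reg = 0xB54C2
clock 9: out=0, reg = 0x5AA61

0x5AA61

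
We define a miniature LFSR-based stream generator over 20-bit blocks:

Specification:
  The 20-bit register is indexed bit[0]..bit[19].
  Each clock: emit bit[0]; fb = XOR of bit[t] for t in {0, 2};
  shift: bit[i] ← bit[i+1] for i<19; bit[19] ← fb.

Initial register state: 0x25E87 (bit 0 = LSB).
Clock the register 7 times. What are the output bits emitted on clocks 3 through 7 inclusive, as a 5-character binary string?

10000

reg_0 = 0x25E87
clock 1: out=1, reg = 0x12F43
clock 2: out=1, reg = 0x897A1
clock 3: out=1, reg = 0xC4BD0
clock 4: out=0, reg = 0x625E8
clock 5: out=0, reg = 0x312F4
clock 6: out=0, reg = 0x9897A
clock 7: out=0, reg = 0x4C4BD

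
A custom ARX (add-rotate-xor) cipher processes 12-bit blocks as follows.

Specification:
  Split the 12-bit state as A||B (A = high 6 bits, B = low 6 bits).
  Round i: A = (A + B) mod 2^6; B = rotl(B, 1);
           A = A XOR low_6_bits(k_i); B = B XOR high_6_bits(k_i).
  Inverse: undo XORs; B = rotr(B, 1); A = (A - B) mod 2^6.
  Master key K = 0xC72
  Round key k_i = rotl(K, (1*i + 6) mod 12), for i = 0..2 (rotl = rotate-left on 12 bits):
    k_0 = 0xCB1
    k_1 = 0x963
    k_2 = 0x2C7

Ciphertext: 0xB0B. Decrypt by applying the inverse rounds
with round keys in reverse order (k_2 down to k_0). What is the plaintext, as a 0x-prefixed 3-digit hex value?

s_0 = ciphertext = 0xB0B
s_1 = InvRound(s_0, k_2) = 0xAC0
s_2 = InvRound(s_1, k_1) = 0x5B2
s_3 = InvRound(s_2, k_0) = 0x9C0

0x9C0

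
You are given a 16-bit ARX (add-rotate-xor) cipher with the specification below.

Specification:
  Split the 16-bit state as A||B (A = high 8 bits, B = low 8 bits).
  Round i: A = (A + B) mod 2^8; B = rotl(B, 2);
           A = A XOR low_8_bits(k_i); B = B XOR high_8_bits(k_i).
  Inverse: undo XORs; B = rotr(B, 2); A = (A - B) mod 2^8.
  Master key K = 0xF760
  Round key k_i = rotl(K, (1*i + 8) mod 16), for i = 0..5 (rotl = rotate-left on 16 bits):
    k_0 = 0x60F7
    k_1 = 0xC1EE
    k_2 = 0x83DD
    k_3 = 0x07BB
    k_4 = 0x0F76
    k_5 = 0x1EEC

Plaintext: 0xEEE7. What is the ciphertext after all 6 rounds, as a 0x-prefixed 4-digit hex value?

s_0 = plaintext = 0xEEE7
s_1 = Round(s_0, k_0) = 0x22FF
s_2 = Round(s_1, k_1) = 0xCF3E
s_3 = Round(s_2, k_2) = 0xD07B
s_4 = Round(s_3, k_3) = 0xF0EA
s_5 = Round(s_4, k_4) = 0xACA4
s_6 = Round(s_5, k_5) = 0xBC8C

0xBC8C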